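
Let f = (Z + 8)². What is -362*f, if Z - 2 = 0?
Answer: -36200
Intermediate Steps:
Z = 2 (Z = 2 + 0 = 2)
f = 100 (f = (2 + 8)² = 10² = 100)
-362*f = -362*100 = -36200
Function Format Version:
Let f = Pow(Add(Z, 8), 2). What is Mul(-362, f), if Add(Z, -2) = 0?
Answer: -36200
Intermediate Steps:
Z = 2 (Z = Add(2, 0) = 2)
f = 100 (f = Pow(Add(2, 8), 2) = Pow(10, 2) = 100)
Mul(-362, f) = Mul(-362, 100) = -36200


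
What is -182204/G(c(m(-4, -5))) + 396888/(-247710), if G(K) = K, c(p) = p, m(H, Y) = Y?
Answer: 13081672/359 ≈ 36439.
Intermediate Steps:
-182204/G(c(m(-4, -5))) + 396888/(-247710) = -182204/(-5) + 396888/(-247710) = -182204*(-⅕) + 396888*(-1/247710) = 182204/5 - 2876/1795 = 13081672/359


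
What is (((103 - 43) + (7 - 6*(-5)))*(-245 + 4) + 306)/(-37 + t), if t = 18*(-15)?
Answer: 23071/307 ≈ 75.150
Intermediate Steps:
t = -270
(((103 - 43) + (7 - 6*(-5)))*(-245 + 4) + 306)/(-37 + t) = (((103 - 43) + (7 - 6*(-5)))*(-245 + 4) + 306)/(-37 - 270) = ((60 + (7 + 30))*(-241) + 306)/(-307) = ((60 + 37)*(-241) + 306)*(-1/307) = (97*(-241) + 306)*(-1/307) = (-23377 + 306)*(-1/307) = -23071*(-1/307) = 23071/307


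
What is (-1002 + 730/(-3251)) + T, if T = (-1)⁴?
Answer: -3254981/3251 ≈ -1001.2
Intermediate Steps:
T = 1
(-1002 + 730/(-3251)) + T = (-1002 + 730/(-3251)) + 1 = (-1002 + 730*(-1/3251)) + 1 = (-1002 - 730/3251) + 1 = -3258232/3251 + 1 = -3254981/3251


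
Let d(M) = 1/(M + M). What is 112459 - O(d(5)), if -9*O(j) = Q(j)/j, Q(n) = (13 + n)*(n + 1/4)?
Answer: 20243537/180 ≈ 1.1246e+5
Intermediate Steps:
Q(n) = (13 + n)*(¼ + n) (Q(n) = (13 + n)*(n + ¼) = (13 + n)*(¼ + n))
d(M) = 1/(2*M)
O(j) = -(13/4 + j² + 53*j/4)/(9*j)
112459 - O(d(5)) = 112459 - (-53/36 - 13/(36*((½)/5)) - 1/(18*5)) = 112459 - (-53/36 - 13/(36*((½)*(⅕))) - 1/(18*5)) = 112459 - (-53/36 - 13/(36*⅒) - ⅑*⅒) = 112459 - (-53/36 - 13/36*10 - 1/90) = 112459 - (-53/36 - 65/18 - 1/90) = 112459 - 1*(-917/180) = 112459 + 917/180 = 20243537/180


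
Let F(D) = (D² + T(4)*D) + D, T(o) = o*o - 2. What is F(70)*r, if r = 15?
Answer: 89250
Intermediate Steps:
T(o) = -2 + o² (T(o) = o² - 2 = -2 + o²)
F(D) = D² + 15*D (F(D) = (D² + (-2 + 4²)*D) + D = (D² + (-2 + 16)*D) + D = (D² + 14*D) + D = D² + 15*D)
F(70)*r = (70*(15 + 70))*15 = (70*85)*15 = 5950*15 = 89250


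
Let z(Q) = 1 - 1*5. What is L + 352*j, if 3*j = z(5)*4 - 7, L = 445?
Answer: -6761/3 ≈ -2253.7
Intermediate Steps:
z(Q) = -4 (z(Q) = 1 - 5 = -4)
j = -23/3 (j = (-4*4 - 7)/3 = (-16 - 7)/3 = (⅓)*(-23) = -23/3 ≈ -7.6667)
L + 352*j = 445 + 352*(-23/3) = 445 - 8096/3 = -6761/3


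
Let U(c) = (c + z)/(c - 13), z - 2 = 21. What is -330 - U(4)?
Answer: -327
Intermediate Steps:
z = 23 (z = 2 + 21 = 23)
U(c) = (23 + c)/(-13 + c) (U(c) = (c + 23)/(c - 13) = (23 + c)/(-13 + c))
-330 - U(4) = -330 - (23 + 4)/(-13 + 4) = -330 - 27/(-9) = -330 - (-1)*27/9 = -330 - 1*(-3) = -330 + 3 = -327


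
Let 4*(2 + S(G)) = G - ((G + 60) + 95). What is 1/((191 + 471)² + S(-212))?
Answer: 4/1752813 ≈ 2.2820e-6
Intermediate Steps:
S(G) = -163/4 (S(G) = -2 + (G - ((G + 60) + 95))/4 = -2 + (G - ((60 + G) + 95))/4 = -2 + (G - (155 + G))/4 = -2 + (G + (-155 - G))/4 = -2 + (¼)*(-155) = -2 - 155/4 = -163/4)
1/((191 + 471)² + S(-212)) = 1/((191 + 471)² - 163/4) = 1/(662² - 163/4) = 1/(438244 - 163/4) = 1/(1752813/4) = 4/1752813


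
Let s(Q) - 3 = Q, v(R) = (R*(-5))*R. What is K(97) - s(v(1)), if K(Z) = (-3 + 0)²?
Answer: 11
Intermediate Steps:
v(R) = -5*R² (v(R) = (-5*R)*R = -5*R²)
K(Z) = 9 (K(Z) = (-3)² = 9)
s(Q) = 3 + Q
K(97) - s(v(1)) = 9 - (3 - 5*1²) = 9 - (3 - 5*1) = 9 - (3 - 5) = 9 - 1*(-2) = 9 + 2 = 11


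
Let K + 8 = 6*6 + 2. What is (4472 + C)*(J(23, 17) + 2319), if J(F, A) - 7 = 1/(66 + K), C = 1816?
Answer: 29251907/2 ≈ 1.4626e+7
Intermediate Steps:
K = 30 (K = -8 + (6*6 + 2) = -8 + (36 + 2) = -8 + 38 = 30)
J(F, A) = 673/96 (J(F, A) = 7 + 1/(66 + 30) = 7 + 1/96 = 673/96)
(4472 + C)*(J(23, 17) + 2319) = (4472 + 1816)*(673/96 + 2319) = 6288*(223297/96) = 29251907/2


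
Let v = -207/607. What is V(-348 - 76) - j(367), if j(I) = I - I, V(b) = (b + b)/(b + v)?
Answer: 514736/257575 ≈ 1.9984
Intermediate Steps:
v = -207/607 (v = -207*1/607 = -207/607 ≈ -0.34102)
V(b) = 2*b/(-207/607 + b) (V(b) = (b + b)/(b - 207/607) = (2*b)/(-207/607 + b) = 2*b/(-207/607 + b))
j(I) = 0
V(-348 - 76) - j(367) = 1214*(-348 - 76)/(-207 + 607*(-348 - 76)) - 1*0 = 1214*(-424)/(-207 + 607*(-424)) + 0 = 1214*(-424)/(-207 - 257368) + 0 = 1214*(-424)/(-257575) + 0 = 1214*(-424)*(-1/257575) + 0 = 514736/257575 + 0 = 514736/257575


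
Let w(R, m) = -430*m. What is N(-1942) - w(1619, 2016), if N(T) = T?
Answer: 864938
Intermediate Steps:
N(-1942) - w(1619, 2016) = -1942 - (-430)*2016 = -1942 - 1*(-866880) = -1942 + 866880 = 864938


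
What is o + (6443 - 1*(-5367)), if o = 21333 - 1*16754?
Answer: 16389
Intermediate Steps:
o = 4579 (o = 21333 - 16754 = 4579)
o + (6443 - 1*(-5367)) = 4579 + (6443 - 1*(-5367)) = 4579 + (6443 + 5367) = 4579 + 11810 = 16389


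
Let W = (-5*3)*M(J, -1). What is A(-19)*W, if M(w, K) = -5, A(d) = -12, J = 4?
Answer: -900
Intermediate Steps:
W = 75 (W = -5*3*(-5) = -15*(-5) = 75)
A(-19)*W = -12*75 = -900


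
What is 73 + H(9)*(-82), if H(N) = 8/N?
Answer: ⅑ ≈ 0.11111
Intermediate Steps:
73 + H(9)*(-82) = 73 + (8/9)*(-82) = 73 - 656/9 = ⅑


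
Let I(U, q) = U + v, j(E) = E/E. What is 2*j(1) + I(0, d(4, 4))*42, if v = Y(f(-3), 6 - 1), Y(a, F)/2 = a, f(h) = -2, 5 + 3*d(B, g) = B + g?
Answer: -166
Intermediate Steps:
d(B, g) = -5/3 + B/3 + g/3 (d(B, g) = -5/3 + (B + g)/3 = -5/3 + (B/3 + g/3) = -5/3 + B/3 + g/3)
Y(a, F) = 2*a
j(E) = 1
v = -4 (v = 2*(-2) = -4)
I(U, q) = -4 + U (I(U, q) = U - 4 = -4 + U)
2*j(1) + I(0, d(4, 4))*42 = 2*1 + (-4 + 0)*42 = 2 - 4*42 = 2 - 168 = -166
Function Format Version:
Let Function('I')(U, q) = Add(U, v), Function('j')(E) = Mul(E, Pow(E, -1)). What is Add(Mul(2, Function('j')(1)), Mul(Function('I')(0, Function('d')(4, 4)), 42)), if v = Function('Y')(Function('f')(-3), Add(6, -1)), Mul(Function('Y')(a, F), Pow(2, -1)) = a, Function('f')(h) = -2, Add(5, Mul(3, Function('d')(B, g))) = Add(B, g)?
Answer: -166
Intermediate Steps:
Function('d')(B, g) = Add(Rational(-5, 3), Mul(Rational(1, 3), B), Mul(Rational(1, 3), g)) (Function('d')(B, g) = Add(Rational(-5, 3), Mul(Rational(1, 3), Add(B, g))) = Add(Rational(-5, 3), Add(Mul(Rational(1, 3), B), Mul(Rational(1, 3), g))) = Add(Rational(-5, 3), Mul(Rational(1, 3), B), Mul(Rational(1, 3), g)))
Function('Y')(a, F) = Mul(2, a)
Function('j')(E) = 1
v = -4 (v = Mul(2, -2) = -4)
Function('I')(U, q) = Add(-4, U) (Function('I')(U, q) = Add(U, -4) = Add(-4, U))
Add(Mul(2, Function('j')(1)), Mul(Function('I')(0, Function('d')(4, 4)), 42)) = Add(Mul(2, 1), Mul(Add(-4, 0), 42)) = Add(2, Mul(-4, 42)) = Add(2, -168) = -166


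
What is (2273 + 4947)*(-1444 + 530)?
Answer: -6599080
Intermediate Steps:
(2273 + 4947)*(-1444 + 530) = 7220*(-914) = -6599080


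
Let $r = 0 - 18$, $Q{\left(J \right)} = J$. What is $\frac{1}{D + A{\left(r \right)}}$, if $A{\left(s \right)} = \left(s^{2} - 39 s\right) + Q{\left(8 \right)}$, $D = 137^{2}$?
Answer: $\frac{1}{19803} \approx 5.0497 \cdot 10^{-5}$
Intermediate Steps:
$r = -18$ ($r = 0 - 18 = -18$)
$D = 18769$
$A{\left(s \right)} = 8 + s^{2} - 39 s$ ($A{\left(s \right)} = \left(s^{2} - 39 s\right) + 8 = 8 + s^{2} - 39 s$)
$\frac{1}{D + A{\left(r \right)}} = \frac{1}{18769 + \left(8 + \left(-18\right)^{2} - -702\right)} = \frac{1}{18769 + \left(8 + 324 + 702\right)} = \frac{1}{18769 + 1034} = \frac{1}{19803}$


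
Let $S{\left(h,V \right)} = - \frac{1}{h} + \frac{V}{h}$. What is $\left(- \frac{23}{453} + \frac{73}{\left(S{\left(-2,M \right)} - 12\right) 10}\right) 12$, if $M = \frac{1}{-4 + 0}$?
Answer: $- \frac{570964}{68705} \approx -8.3104$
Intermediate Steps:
$M = - \frac{1}{4}$ ($M = \frac{1}{-4} = - \frac{1}{4} \approx -0.25$)
$\left(- \frac{23}{453} + \frac{73}{\left(S{\left(-2,M \right)} - 12\right) 10}\right) 12 = \left(- \frac{23}{453} + \frac{73}{\left(\frac{-1 - \frac{1}{4}}{-2} - 12\right) 10}\right) 12 = \left(\left(-23\right) \frac{1}{453} + \frac{73}{\left(\left(- \frac{1}{2}\right) \left(- \frac{5}{4}\right) - 12\right) 10}\right) 12 = \left(- \frac{23}{453} + \frac{73}{\left(\frac{5}{8} - 12\right) 10}\right) 12 = \left(- \frac{23}{453} + \frac{73}{\left(- \frac{91}{8}\right) 10}\right) 12 = \left(- \frac{23}{453} + \frac{73}{- \frac{455}{4}}\right) 12 = \left(- \frac{23}{453} + 73 \left(- \frac{4}{455}\right)\right) 12 = \left(- \frac{23}{453} - \frac{292}{455}\right) 12 = \left(- \frac{142741}{206115}\right) 12 = - \frac{570964}{68705}$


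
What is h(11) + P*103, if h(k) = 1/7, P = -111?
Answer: -80030/7 ≈ -11433.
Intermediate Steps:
h(k) = ⅐
h(11) + P*103 = ⅐ - 111*103 = ⅐ - 11433 = -80030/7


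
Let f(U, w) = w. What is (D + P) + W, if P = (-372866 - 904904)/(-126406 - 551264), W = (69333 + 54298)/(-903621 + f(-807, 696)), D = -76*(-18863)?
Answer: 29239744272828016/20396172825 ≈ 1.4336e+6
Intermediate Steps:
D = 1433588
W = -123631/902925 (W = (69333 + 54298)/(-903621 + 696) = 123631/(-902925) = 123631*(-1/902925) = -123631/902925 ≈ -0.13692)
P = 127777/67767 (P = -1277770/(-677670) = -1277770*(-1/677670) = 127777/67767 ≈ 1.8855)
(D + P) + W = (1433588 + 127777/67767) - 123631/902925 = 97150085773/67767 - 123631/902925 = 29239744272828016/20396172825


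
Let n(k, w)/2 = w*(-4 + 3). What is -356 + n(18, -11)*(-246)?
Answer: -5768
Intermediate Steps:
n(k, w) = -2*w (n(k, w) = 2*(w*(-4 + 3)) = 2*(w*(-1)) = 2*(-w) = -2*w)
-356 + n(18, -11)*(-246) = -356 - 2*(-11)*(-246) = -356 + 22*(-246) = -356 - 5412 = -5768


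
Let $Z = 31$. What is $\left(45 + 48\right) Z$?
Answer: $2883$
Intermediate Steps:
$\left(45 + 48\right) Z = \left(45 + 48\right) 31 = 93 \cdot 31 = 2883$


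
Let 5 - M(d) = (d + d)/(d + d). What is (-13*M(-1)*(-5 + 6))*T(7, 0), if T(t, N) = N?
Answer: 0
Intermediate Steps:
M(d) = 4 (M(d) = 5 - (d + d)/(d + d) = 5 - 2*d/(2*d) = 5 - 2*d*1/(2*d) = 5 - 1*1 = 5 - 1 = 4)
(-13*M(-1)*(-5 + 6))*T(7, 0) = -52*(-5 + 6)*0 = -52*0 = 0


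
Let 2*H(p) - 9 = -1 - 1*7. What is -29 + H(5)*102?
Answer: 22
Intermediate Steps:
H(p) = ½ (H(p) = 9/2 + (-1 - 1*7)/2 = 9/2 + (-1 - 7)/2 = 9/2 + (½)*(-8) = 9/2 - 4 = ½)
-29 + H(5)*102 = -29 + (½)*102 = -29 + 51 = 22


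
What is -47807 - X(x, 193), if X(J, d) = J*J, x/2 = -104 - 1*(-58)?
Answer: -56271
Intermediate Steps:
x = -92 (x = 2*(-104 - 1*(-58)) = 2*(-104 + 58) = 2*(-46) = -92)
X(J, d) = J²
-47807 - X(x, 193) = -47807 - 1*(-92)² = -47807 - 1*8464 = -47807 - 8464 = -56271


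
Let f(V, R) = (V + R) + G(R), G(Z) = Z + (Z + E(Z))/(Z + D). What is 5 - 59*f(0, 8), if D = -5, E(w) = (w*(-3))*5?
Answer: 3791/3 ≈ 1263.7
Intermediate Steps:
E(w) = -15*w (E(w) = -3*w*5 = -15*w)
G(Z) = Z - 14*Z/(-5 + Z) (G(Z) = Z + (Z - 15*Z)/(Z - 5) = Z + (-14*Z)/(-5 + Z) = Z - 14*Z/(-5 + Z))
f(V, R) = R + V + R*(-19 + R)/(-5 + R) (f(V, R) = (V + R) + R*(-19 + R)/(-5 + R) = (R + V) + R*(-19 + R)/(-5 + R) = R + V + R*(-19 + R)/(-5 + R))
5 - 59*f(0, 8) = 5 - 59*(8² - 19*8 + (-5 + 8)*(8 + 0))/(-5 + 8) = 5 - 59*(64 - 152 + 3*8)/3 = 5 - 59*(64 - 152 + 24)/3 = 5 - 59*(-64)/3 = 5 - 59*(-64/3) = 5 + 3776/3 = 3791/3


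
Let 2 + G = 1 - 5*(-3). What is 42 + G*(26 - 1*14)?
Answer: 210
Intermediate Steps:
G = 14 (G = -2 + (1 - 5*(-3)) = -2 + (1 + 15) = -2 + 16 = 14)
42 + G*(26 - 1*14) = 42 + 14*(26 - 1*14) = 42 + 14*(26 - 14) = 42 + 14*12 = 42 + 168 = 210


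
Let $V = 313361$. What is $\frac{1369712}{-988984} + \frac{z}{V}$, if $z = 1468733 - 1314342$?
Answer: $- \frac{34565511661}{38738626903} \approx -0.89227$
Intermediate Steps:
$z = 154391$
$\frac{1369712}{-988984} + \frac{z}{V} = \frac{1369712}{-988984} + \frac{154391}{313361} = 1369712 \left(- \frac{1}{988984}\right) + 154391 \cdot \frac{1}{313361} = - \frac{171214}{123623} + \frac{154391}{313361} = - \frac{34565511661}{38738626903}$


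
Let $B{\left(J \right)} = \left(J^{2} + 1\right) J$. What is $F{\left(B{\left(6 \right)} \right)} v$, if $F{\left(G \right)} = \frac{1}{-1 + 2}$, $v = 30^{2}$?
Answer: $900$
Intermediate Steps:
$v = 900$
$B{\left(J \right)} = J \left(1 + J^{2}\right)$ ($B{\left(J \right)} = \left(1 + J^{2}\right) J = J \left(1 + J^{2}\right)$)
$F{\left(G \right)} = 1$ ($F{\left(G \right)} = 1^{-1} = 1$)
$F{\left(B{\left(6 \right)} \right)} v = 1 \cdot 900 = 900$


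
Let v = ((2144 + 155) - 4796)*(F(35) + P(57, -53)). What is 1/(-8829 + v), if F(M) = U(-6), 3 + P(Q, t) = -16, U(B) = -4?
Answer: 1/48602 ≈ 2.0575e-5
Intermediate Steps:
P(Q, t) = -19 (P(Q, t) = -3 - 16 = -19)
F(M) = -4
v = 57431 (v = ((2144 + 155) - 4796)*(-4 - 19) = (2299 - 4796)*(-23) = -2497*(-23) = 57431)
1/(-8829 + v) = 1/(-8829 + 57431) = 1/48602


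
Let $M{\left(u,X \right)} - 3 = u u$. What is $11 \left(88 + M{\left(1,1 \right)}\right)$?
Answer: $1012$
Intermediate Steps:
$M{\left(u,X \right)} = 3 + u^{2}$ ($M{\left(u,X \right)} = 3 + u u = 3 + u^{2}$)
$11 \left(88 + M{\left(1,1 \right)}\right) = 11 \left(88 + \left(3 + 1^{2}\right)\right) = 11 \left(88 + \left(3 + 1\right)\right) = 11 \left(88 + 4\right) = 11 \cdot 92 = 1012$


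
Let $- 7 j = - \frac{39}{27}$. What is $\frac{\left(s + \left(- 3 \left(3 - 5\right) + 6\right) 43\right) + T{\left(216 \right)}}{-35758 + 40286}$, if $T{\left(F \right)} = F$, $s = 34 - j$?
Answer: $\frac{48245}{285264} \approx 0.16912$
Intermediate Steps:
$j = \frac{13}{63}$ ($j = - \frac{\left(-39\right) \frac{1}{27}}{7} = \left(- \frac{1}{7}\right) \left(- \frac{13}{9}\right) = \frac{13}{63} \approx 0.20635$)
$s = \frac{2129}{63}$ ($s = 34 - \frac{13}{63} = \frac{2129}{63} \approx 33.794$)
$\frac{\left(s + \left(- 3 \left(3 - 5\right) + 6\right) 43\right) + T{\left(216 \right)}}{-35758 + 40286} = \frac{\left(\frac{2129}{63} + \left(- 3 \left(3 - 5\right) + 6\right) 43\right) + 216}{-35758 + 40286} = \frac{\left(\frac{2129}{63} + \left(\left(-3\right) \left(-2\right) + 6\right) 43\right) + 216}{4528} = \left(\left(\frac{2129}{63} + \left(6 + 6\right) 43\right) + 216\right) \frac{1}{4528} = \left(\left(\frac{2129}{63} + 12 \cdot 43\right) + 216\right) \frac{1}{4528} = \left(\left(\frac{2129}{63} + 516\right) + 216\right) \frac{1}{4528} = \left(\frac{34637}{63} + 216\right) \frac{1}{4528} = \frac{48245}{63} \cdot \frac{1}{4528} = \frac{48245}{285264}$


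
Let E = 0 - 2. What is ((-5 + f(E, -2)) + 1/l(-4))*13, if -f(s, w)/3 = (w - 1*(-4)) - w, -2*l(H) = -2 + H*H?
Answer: -1560/7 ≈ -222.86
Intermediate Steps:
l(H) = 1 - H**2/2 (l(H) = -(-2 + H*H)/2 = -(-2 + H**2)/2 = 1 - H**2/2)
E = -2
f(s, w) = -12 (f(s, w) = -3*((w - 1*(-4)) - w) = -3*((w + 4) - w) = -3*((4 + w) - w) = -3*4 = -12)
((-5 + f(E, -2)) + 1/l(-4))*13 = ((-5 - 12) + 1/(1 - 1/2*(-4)**2))*13 = (-17 + 1/(1 - 1/2*16))*13 = (-17 + 1/(1 - 8))*13 = (-17 + 1/(-7))*13 = (-17 - 1/7)*13 = -120/7*13 = -1560/7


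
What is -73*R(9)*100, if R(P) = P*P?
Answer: -591300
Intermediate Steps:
R(P) = P²
-73*R(9)*100 = -73*9²*100 = -73*81*100 = -5913*100 = -591300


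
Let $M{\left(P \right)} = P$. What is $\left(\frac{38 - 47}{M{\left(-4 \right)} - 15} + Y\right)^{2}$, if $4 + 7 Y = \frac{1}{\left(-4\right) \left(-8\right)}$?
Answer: $\frac{157609}{18113536} \approx 0.0087012$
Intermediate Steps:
$Y = - \frac{127}{224}$ ($Y = - \frac{4}{7} + \frac{1}{7 \left(\left(-4\right) \left(-8\right)\right)} = - \frac{4}{7} + \frac{1}{7 \cdot 32} = - \frac{4}{7} + \frac{1}{7} \cdot \frac{1}{32} = - \frac{4}{7} + \frac{1}{224} = - \frac{127}{224} \approx -0.56696$)
$\left(\frac{38 - 47}{M{\left(-4 \right)} - 15} + Y\right)^{2} = \left(\frac{38 - 47}{-4 - 15} - \frac{127}{224}\right)^{2} = \left(- \frac{9}{-19} - \frac{127}{224}\right)^{2} = \left(\left(-9\right) \left(- \frac{1}{19}\right) - \frac{127}{224}\right)^{2} = \left(\frac{9}{19} - \frac{127}{224}\right)^{2} = \left(- \frac{397}{4256}\right)^{2} = \frac{157609}{18113536}$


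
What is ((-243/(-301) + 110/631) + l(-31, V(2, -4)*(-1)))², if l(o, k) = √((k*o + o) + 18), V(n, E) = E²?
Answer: 17458399031812/36073784761 + 372886*√483/189931 ≈ 527.11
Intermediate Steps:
l(o, k) = √(18 + o + k*o) (l(o, k) = √((o + k*o) + 18) = √(18 + o + k*o))
((-243/(-301) + 110/631) + l(-31, V(2, -4)*(-1)))² = ((-243/(-301) + 110/631) + √(18 - 31 + ((-4)²*(-1))*(-31)))² = ((-243*(-1/301) + 110*(1/631)) + √(18 - 31 + (16*(-1))*(-31)))² = ((243/301 + 110/631) + √(18 - 31 - 16*(-31)))² = (186443/189931 + √(18 - 31 + 496))² = (186443/189931 + √483)²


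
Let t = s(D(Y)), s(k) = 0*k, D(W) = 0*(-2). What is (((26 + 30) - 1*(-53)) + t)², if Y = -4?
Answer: 11881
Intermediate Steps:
D(W) = 0
s(k) = 0
t = 0
(((26 + 30) - 1*(-53)) + t)² = (((26 + 30) - 1*(-53)) + 0)² = ((56 + 53) + 0)² = (109 + 0)² = 109² = 11881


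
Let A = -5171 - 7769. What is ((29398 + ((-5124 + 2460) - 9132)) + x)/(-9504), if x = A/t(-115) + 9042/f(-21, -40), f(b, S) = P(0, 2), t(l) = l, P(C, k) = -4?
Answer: -710885/437184 ≈ -1.6261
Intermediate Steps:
f(b, S) = -4
A = -12940
x = -98807/46 (x = -12940/(-115) + 9042/(-4) = -12940*(-1/115) + 9042*(-1/4) = 2588/23 - 4521/2 = -98807/46 ≈ -2148.0)
((29398 + ((-5124 + 2460) - 9132)) + x)/(-9504) = ((29398 + ((-5124 + 2460) - 9132)) - 98807/46)/(-9504) = ((29398 + (-2664 - 9132)) - 98807/46)*(-1/9504) = ((29398 - 11796) - 98807/46)*(-1/9504) = (17602 - 98807/46)*(-1/9504) = (710885/46)*(-1/9504) = -710885/437184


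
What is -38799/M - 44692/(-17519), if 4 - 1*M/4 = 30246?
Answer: 6086021537/2119238392 ≈ 2.8718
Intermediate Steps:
M = -120968 (M = 16 - 4*30246 = 16 - 120984 = -120968)
-38799/M - 44692/(-17519) = -38799/(-120968) - 44692/(-17519) = -38799*(-1/120968) - 44692*(-1/17519) = 38799/120968 + 44692/17519 = 6086021537/2119238392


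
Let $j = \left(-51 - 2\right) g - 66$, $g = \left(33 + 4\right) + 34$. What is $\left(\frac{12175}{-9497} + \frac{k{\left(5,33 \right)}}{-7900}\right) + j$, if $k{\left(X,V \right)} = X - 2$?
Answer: $- \frac{287371913691}{75026300} \approx -3830.3$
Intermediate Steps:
$g = 71$ ($g = 37 + 34 = 71$)
$k{\left(X,V \right)} = -2 + X$ ($k{\left(X,V \right)} = X - 2 = -2 + X$)
$j = -3829$ ($j = \left(-51 - 2\right) 71 - 66 = \left(-53\right) 71 - 66 = -3763 - 66 = -3829$)
$\left(\frac{12175}{-9497} + \frac{k{\left(5,33 \right)}}{-7900}\right) + j = \left(\frac{12175}{-9497} + \frac{-2 + 5}{-7900}\right) - 3829 = \left(12175 \left(- \frac{1}{9497}\right) + 3 \left(- \frac{1}{7900}\right)\right) - 3829 = \left(- \frac{12175}{9497} - \frac{3}{7900}\right) - 3829 = - \frac{96210991}{75026300} - 3829 = - \frac{287371913691}{75026300}$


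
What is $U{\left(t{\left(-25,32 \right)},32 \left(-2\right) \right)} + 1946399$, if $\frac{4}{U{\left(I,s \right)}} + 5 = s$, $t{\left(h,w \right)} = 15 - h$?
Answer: $\frac{134301527}{69} \approx 1.9464 \cdot 10^{6}$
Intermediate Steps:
$U{\left(I,s \right)} = \frac{4}{-5 + s}$
$U{\left(t{\left(-25,32 \right)},32 \left(-2\right) \right)} + 1946399 = \frac{4}{-5 + 32 \left(-2\right)} + 1946399 = \frac{4}{-5 - 64} + 1946399 = \frac{4}{-69} + 1946399 = 4 \left(- \frac{1}{69}\right) + 1946399 = - \frac{4}{69} + 1946399 = \frac{134301527}{69}$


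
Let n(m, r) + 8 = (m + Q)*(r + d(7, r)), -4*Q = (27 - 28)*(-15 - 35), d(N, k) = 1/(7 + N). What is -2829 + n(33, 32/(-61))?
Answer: -4861463/1708 ≈ -2846.3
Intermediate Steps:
Q = -25/2 (Q = -(27 - 28)*(-15 - 35)/4 = -(-1)*(-50)/4 = -¼*50 = -25/2 ≈ -12.500)
n(m, r) = -8 + (-25/2 + m)*(1/14 + r) (n(m, r) = -8 + (m - 25/2)*(r + 1/(7 + 7)) = -8 + (-25/2 + m)*(r + 1/14) = -8 + (-25/2 + m)*(1/14 + r))
-2829 + n(33, 32/(-61)) = -2829 + (-249/28 - 400/(-61) + (1/14)*33 + 33*(32/(-61))) = -2829 + (-249/28 - 400*(-1)/61 + 33/14 + 33*(32*(-1/61))) = -2829 + (-249/28 - 25/2*(-32/61) + 33/14 + 33*(-32/61)) = -2829 + (-249/28 + 400/61 + 33/14 - 1056/61) = -2829 - 29531/1708 = -4861463/1708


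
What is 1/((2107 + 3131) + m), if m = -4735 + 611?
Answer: 1/1114 ≈ 0.00089767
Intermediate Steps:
m = -4124
1/((2107 + 3131) + m) = 1/((2107 + 3131) - 4124) = 1/(5238 - 4124) = 1/1114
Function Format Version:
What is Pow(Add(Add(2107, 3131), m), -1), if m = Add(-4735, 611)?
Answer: Rational(1, 1114) ≈ 0.00089767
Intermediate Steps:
m = -4124
Pow(Add(Add(2107, 3131), m), -1) = Pow(Add(Add(2107, 3131), -4124), -1) = Pow(Add(5238, -4124), -1) = Pow(1114, -1) = Rational(1, 1114)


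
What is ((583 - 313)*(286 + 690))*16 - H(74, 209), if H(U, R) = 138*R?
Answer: 4187478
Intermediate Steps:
((583 - 313)*(286 + 690))*16 - H(74, 209) = ((583 - 313)*(286 + 690))*16 - 138*209 = (270*976)*16 - 1*28842 = 263520*16 - 28842 = 4216320 - 28842 = 4187478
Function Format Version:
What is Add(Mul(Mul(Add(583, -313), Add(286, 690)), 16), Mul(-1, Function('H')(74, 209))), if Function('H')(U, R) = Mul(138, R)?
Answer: 4187478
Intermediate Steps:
Add(Mul(Mul(Add(583, -313), Add(286, 690)), 16), Mul(-1, Function('H')(74, 209))) = Add(Mul(Mul(Add(583, -313), Add(286, 690)), 16), Mul(-1, Mul(138, 209))) = Add(Mul(Mul(270, 976), 16), Mul(-1, 28842)) = Add(Mul(263520, 16), -28842) = Add(4216320, -28842) = 4187478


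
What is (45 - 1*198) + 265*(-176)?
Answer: -46793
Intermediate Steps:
(45 - 1*198) + 265*(-176) = (45 - 198) - 46640 = -153 - 46640 = -46793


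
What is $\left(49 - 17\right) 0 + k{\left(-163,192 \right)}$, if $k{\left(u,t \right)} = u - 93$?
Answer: $-256$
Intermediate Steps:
$k{\left(u,t \right)} = -93 + u$
$\left(49 - 17\right) 0 + k{\left(-163,192 \right)} = \left(49 - 17\right) 0 - 256 = 32 \cdot 0 - 256 = 0 - 256 = -256$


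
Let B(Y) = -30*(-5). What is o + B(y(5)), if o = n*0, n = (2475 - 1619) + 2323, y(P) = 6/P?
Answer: 150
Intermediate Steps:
n = 3179 (n = 856 + 2323 = 3179)
B(Y) = 150
o = 0 (o = 3179*0 = 0)
o + B(y(5)) = 0 + 150 = 150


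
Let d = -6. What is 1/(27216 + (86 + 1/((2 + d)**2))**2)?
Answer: 256/8863425 ≈ 2.8883e-5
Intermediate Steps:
1/(27216 + (86 + 1/((2 + d)**2))**2) = 1/(27216 + (86 + 1/((2 - 6)**2))**2) = 1/(27216 + (86 + 1/((-4)**2))**2) = 1/(27216 + (86 + 1/16)**2) = 1/(27216 + (1377/16)**2) = 1/(27216 + 1896129/256) = 1/(8863425/256) = 256/8863425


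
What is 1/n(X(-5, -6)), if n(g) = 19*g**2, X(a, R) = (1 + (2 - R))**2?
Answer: 1/124659 ≈ 8.0219e-6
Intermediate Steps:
X(a, R) = (3 - R)**2
1/n(X(-5, -6)) = 1/(19*((-3 - 6)**2)**2) = 1/(19*((-9)**2)**2) = 1/(19*81**2) = 1/(19*6561) = 1/124659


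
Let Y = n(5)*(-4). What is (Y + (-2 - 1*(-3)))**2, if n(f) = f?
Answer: 361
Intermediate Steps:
Y = -20 (Y = 5*(-4) = -20)
(Y + (-2 - 1*(-3)))**2 = (-20 + (-2 - 1*(-3)))**2 = (-20 + (-2 + 3))**2 = (-20 + 1)**2 = (-19)**2 = 361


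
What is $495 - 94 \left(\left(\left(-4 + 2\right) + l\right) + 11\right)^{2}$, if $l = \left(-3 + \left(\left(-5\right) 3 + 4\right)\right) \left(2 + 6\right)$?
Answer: $-996751$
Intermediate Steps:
$l = -112$ ($l = \left(-3 + \left(-15 + 4\right)\right) 8 = \left(-3 - 11\right) 8 = \left(-14\right) 8 = -112$)
$495 - 94 \left(\left(\left(-4 + 2\right) + l\right) + 11\right)^{2} = 495 - 94 \left(\left(\left(-4 + 2\right) - 112\right) + 11\right)^{2} = 495 - 94 \left(\left(-2 - 112\right) + 11\right)^{2} = 495 - 94 \left(-114 + 11\right)^{2} = 495 - 94 \left(-103\right)^{2} = 495 - 997246 = -996751$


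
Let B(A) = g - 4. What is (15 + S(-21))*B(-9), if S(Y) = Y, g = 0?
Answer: 24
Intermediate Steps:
B(A) = -4 (B(A) = 0 - 4 = -4)
(15 + S(-21))*B(-9) = (15 - 21)*(-4) = -6*(-4) = 24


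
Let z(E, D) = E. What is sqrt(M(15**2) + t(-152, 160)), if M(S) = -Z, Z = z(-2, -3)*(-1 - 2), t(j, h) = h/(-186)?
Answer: I*sqrt(59334)/93 ≈ 2.6192*I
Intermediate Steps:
t(j, h) = -h/186 (t(j, h) = h*(-1/186) = -h/186)
Z = 6 (Z = -2*(-1 - 2) = -2*(-3) = 6)
M(S) = -6 (M(S) = -1*6 = -6)
sqrt(M(15**2) + t(-152, 160)) = sqrt(-6 - 1/186*160) = sqrt(-6 - 80/93) = sqrt(-638/93) = I*sqrt(59334)/93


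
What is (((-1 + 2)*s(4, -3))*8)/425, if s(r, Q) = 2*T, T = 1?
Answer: 16/425 ≈ 0.037647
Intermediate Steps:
s(r, Q) = 2 (s(r, Q) = 2*1 = 2)
(((-1 + 2)*s(4, -3))*8)/425 = (((-1 + 2)*2)*8)/425 = ((1*2)*8)*(1/425) = (2*8)*(1/425) = 16*(1/425) = 16/425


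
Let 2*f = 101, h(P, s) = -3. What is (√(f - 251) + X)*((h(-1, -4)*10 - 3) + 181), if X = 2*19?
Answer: 5624 + 74*I*√802 ≈ 5624.0 + 2095.7*I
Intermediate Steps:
f = 101/2 (f = (½)*101 = 101/2 ≈ 50.500)
X = 38
(√(f - 251) + X)*((h(-1, -4)*10 - 3) + 181) = (√(101/2 - 251) + 38)*((-3*10 - 3) + 181) = (√(-401/2) + 38)*((-30 - 3) + 181) = (I*√802/2 + 38)*(-33 + 181) = (38 + I*√802/2)*148 = 5624 + 74*I*√802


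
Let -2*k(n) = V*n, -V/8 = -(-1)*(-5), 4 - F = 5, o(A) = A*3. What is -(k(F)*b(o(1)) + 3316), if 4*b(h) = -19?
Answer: -3221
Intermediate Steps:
o(A) = 3*A
F = -1 (F = 4 - 1*5 = 4 - 5 = -1)
V = 40 (V = -(-8)*(-1*(-5)) = -(-8)*5 = -8*(-5) = 40)
k(n) = -20*n
b(h) = -19/4 (b(h) = (1/4)*(-19) = -19/4)
-(k(F)*b(o(1)) + 3316) = -(-20*(-1)*(-19/4) + 3316) = -(20*(-19/4) + 3316) = -(-95 + 3316) = -1*3221 = -3221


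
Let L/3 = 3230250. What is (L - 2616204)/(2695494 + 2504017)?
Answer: 7074546/5199511 ≈ 1.3606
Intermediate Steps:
L = 9690750 (L = 3*3230250 = 9690750)
(L - 2616204)/(2695494 + 2504017) = (9690750 - 2616204)/(2695494 + 2504017) = 7074546/5199511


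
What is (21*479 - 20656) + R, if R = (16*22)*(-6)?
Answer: -12709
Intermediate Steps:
R = -2112 (R = 352*(-6) = -2112)
(21*479 - 20656) + R = (21*479 - 20656) - 2112 = (10059 - 20656) - 2112 = -10597 - 2112 = -12709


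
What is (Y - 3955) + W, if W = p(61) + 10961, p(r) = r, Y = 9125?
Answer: 16192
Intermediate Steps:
W = 11022 (W = 61 + 10961 = 11022)
(Y - 3955) + W = (9125 - 3955) + 11022 = 5170 + 11022 = 16192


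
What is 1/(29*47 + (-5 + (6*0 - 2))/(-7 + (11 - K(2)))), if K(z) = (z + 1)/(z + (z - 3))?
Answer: 1/1356 ≈ 0.00073746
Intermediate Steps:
K(z) = (1 + z)/(-3 + 2*z) (K(z) = (1 + z)/(z + (-3 + z)) = (1 + z)/(-3 + 2*z))
1/(29*47 + (-5 + (6*0 - 2))/(-7 + (11 - K(2)))) = 1/(29*47 + (-5 + (6*0 - 2))/(-7 + (11 - (1 + 2)/(-3 + 2*2)))) = 1/(1363 + (-5 + (0 - 2))/(-7 + (11 - 3/(-3 + 4)))) = 1/(1363 + (-5 - 2)/(-7 + (11 - 3/1))) = 1/(1363 - 7/(-7 + (11 - 3))) = 1/(1363 - 7/(-7 + 8)) = 1/(1363 - 7/1) = 1/(1363 - 7*1) = 1/(1363 - 7) = 1/1356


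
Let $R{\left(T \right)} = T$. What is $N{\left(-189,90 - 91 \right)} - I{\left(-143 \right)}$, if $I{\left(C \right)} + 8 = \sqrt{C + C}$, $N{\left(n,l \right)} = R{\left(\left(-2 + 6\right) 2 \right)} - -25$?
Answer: $41 - i \sqrt{286} \approx 41.0 - 16.912 i$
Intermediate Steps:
$N{\left(n,l \right)} = 33$ ($N{\left(n,l \right)} = \left(-2 + 6\right) 2 - -25 = 4 \cdot 2 + 25 = 8 + 25 = 33$)
$I{\left(C \right)} = -8 + \sqrt{2} \sqrt{C}$ ($I{\left(C \right)} = -8 + \sqrt{C + C} = -8 + \sqrt{2 C} = -8 + \sqrt{2} \sqrt{C}$)
$N{\left(-189,90 - 91 \right)} - I{\left(-143 \right)} = 33 - \left(-8 + \sqrt{2} \sqrt{-143}\right) = 33 - \left(-8 + \sqrt{2} i \sqrt{143}\right) = 33 - \left(-8 + i \sqrt{286}\right) = 33 + \left(8 - i \sqrt{286}\right) = 41 - i \sqrt{286}$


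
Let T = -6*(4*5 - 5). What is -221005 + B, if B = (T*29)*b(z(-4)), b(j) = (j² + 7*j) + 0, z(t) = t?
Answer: -189685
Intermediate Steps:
T = -90 (T = -6*(20 - 5) = -6*15 = -90)
b(j) = j² + 7*j
B = 31320 (B = (-90*29)*(-4*(7 - 4)) = -(-10440)*3 = -2610*(-12) = 31320)
-221005 + B = -221005 + 31320 = -189685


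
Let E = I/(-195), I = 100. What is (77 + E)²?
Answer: 8898289/1521 ≈ 5850.3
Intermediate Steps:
E = -20/39 (E = 100/(-195) = 100*(-1/195) = -20/39 ≈ -0.51282)
(77 + E)² = (77 - 20/39)² = (2983/39)² = 8898289/1521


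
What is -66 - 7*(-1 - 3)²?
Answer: -178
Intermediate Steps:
-66 - 7*(-1 - 3)² = -66 - 7*(-4)² = -66 - 7*16 = -66 - 112 = -178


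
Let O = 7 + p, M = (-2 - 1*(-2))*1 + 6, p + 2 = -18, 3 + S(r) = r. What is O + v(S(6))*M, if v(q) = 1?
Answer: -7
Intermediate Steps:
S(r) = -3 + r
p = -20 (p = -2 - 18 = -20)
M = 6 (M = (-2 + 2)*1 + 6 = 0*1 + 6 = 0 + 6 = 6)
O = -13 (O = 7 - 20 = -13)
O + v(S(6))*M = -13 + 1*6 = -13 + 6 = -7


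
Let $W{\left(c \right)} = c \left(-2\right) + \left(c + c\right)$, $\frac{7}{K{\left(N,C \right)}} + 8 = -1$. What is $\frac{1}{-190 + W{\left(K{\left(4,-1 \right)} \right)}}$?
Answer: $- \frac{1}{190} \approx -0.0052632$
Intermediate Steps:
$K{\left(N,C \right)} = - \frac{7}{9}$ ($K{\left(N,C \right)} = \frac{7}{-8 - 1} = \frac{7}{-9} = 7 \left(- \frac{1}{9}\right) = - \frac{7}{9}$)
$W{\left(c \right)} = 0$ ($W{\left(c \right)} = - 2 c + 2 c = 0$)
$\frac{1}{-190 + W{\left(K{\left(4,-1 \right)} \right)}} = \frac{1}{-190 + 0} = \frac{1}{-190} = - \frac{1}{190}$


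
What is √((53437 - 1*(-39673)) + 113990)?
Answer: 10*√2071 ≈ 455.08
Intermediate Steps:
√((53437 - 1*(-39673)) + 113990) = √((53437 + 39673) + 113990) = √(93110 + 113990) = √207100 = 10*√2071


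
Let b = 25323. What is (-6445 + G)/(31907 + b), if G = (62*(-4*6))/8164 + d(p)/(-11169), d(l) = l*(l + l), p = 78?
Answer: -16327639129/144956779630 ≈ -0.11264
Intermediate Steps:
d(l) = 2*l² (d(l) = l*(2*l) = 2*l²)
G = -3221084/2532881 (G = (62*(-4*6))/8164 + (2*78²)/(-11169) = (62*(-24))*(1/8164) + (2*6084)*(-1/11169) = -1488*1/8164 + 12168*(-1/11169) = -372/2041 - 1352/1241 = -3221084/2532881 ≈ -1.2717)
(-6445 + G)/(31907 + b) = (-6445 - 3221084/2532881)/(31907 + 25323) = -16327639129/2532881/57230 = -16327639129/2532881*1/57230 = -16327639129/144956779630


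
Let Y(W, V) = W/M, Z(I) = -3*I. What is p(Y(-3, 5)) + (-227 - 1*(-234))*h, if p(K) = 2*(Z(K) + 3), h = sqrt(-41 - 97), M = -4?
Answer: 3/2 + 7*I*sqrt(138) ≈ 1.5 + 82.231*I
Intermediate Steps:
Y(W, V) = -W/4 (Y(W, V) = W/(-4) = W*(-1/4) = -W/4)
h = I*sqrt(138) (h = sqrt(-138) = I*sqrt(138) ≈ 11.747*I)
p(K) = 6 - 6*K (p(K) = 2*(-3*K + 3) = 2*(3 - 3*K) = 6 - 6*K)
p(Y(-3, 5)) + (-227 - 1*(-234))*h = (6 - (-3)*(-3)/2) + (-227 - 1*(-234))*(I*sqrt(138)) = (6 - 6*3/4) + (-227 + 234)*(I*sqrt(138)) = (6 - 9/2) + 7*(I*sqrt(138)) = 3/2 + 7*I*sqrt(138)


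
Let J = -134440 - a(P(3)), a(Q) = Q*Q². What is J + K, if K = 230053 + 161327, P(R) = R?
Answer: 256913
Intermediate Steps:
a(Q) = Q³
J = -134467 (J = -134440 - 1*3³ = -134440 - 1*27 = -134440 - 27 = -134467)
K = 391380
J + K = -134467 + 391380 = 256913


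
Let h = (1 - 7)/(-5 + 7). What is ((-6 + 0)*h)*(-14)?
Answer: -252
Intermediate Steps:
h = -3 (h = -6/2 = -6*1/2 = -3)
((-6 + 0)*h)*(-14) = ((-6 + 0)*(-3))*(-14) = -6*(-3)*(-14) = 18*(-14) = -252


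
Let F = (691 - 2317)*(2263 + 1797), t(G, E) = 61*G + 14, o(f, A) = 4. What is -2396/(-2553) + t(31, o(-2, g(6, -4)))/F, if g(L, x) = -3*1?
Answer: 1054164953/1123585512 ≈ 0.93822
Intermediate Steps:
g(L, x) = -3
t(G, E) = 14 + 61*G
F = -6601560 (F = -1626*4060 = -6601560)
-2396/(-2553) + t(31, o(-2, g(6, -4)))/F = -2396/(-2553) + (14 + 61*31)/(-6601560) = -2396*(-1/2553) + (14 + 1891)*(-1/6601560) = 2396/2553 + 1905*(-1/6601560) = 2396/2553 - 127/440104 = 1054164953/1123585512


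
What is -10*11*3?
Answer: -330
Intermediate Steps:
-10*11*3 = -110*3 = -330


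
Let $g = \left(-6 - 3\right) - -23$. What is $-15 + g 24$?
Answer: $321$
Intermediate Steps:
$g = 14$ ($g = \left(-6 - 3\right) + 23 = -9 + 23 = 14$)
$-15 + g 24 = -15 + 14 \cdot 24 = -15 + 336 = 321$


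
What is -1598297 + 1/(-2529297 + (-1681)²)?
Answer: -473837521807/296464 ≈ -1.5983e+6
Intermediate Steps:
-1598297 + 1/(-2529297 + (-1681)²) = -1598297 + 1/(-2529297 + 2825761) = -1598297 + 1/296464 = -473837521807/296464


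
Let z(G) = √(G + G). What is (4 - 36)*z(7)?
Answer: -32*√14 ≈ -119.73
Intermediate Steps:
z(G) = √2*√G (z(G) = √(2*G) = √2*√G)
(4 - 36)*z(7) = (4 - 36)*(√2*√7) = -32*√14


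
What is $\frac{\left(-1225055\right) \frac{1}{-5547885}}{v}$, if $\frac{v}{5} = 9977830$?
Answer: $\frac{245011}{55355853389550} \approx 4.4261 \cdot 10^{-9}$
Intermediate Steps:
$v = 49889150$ ($v = 5 \cdot 9977830 = 49889150$)
$\frac{\left(-1225055\right) \frac{1}{-5547885}}{v} = \frac{\left(-1225055\right) \frac{1}{-5547885}}{49889150} = \left(-1225055\right) \left(- \frac{1}{5547885}\right) \frac{1}{49889150} = \frac{245011}{1109577} \cdot \frac{1}{49889150} = \frac{245011}{55355853389550}$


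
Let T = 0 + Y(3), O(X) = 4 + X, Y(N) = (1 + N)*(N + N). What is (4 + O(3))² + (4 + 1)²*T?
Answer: 721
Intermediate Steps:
Y(N) = 2*N*(1 + N) (Y(N) = (1 + N)*(2*N) = 2*N*(1 + N))
T = 24 (T = 0 + 2*3*(1 + 3) = 0 + 2*3*4 = 0 + 24 = 24)
(4 + O(3))² + (4 + 1)²*T = (4 + (4 + 3))² + (4 + 1)²*24 = (4 + 7)² + 5²*24 = 11² + 25*24 = 121 + 600 = 721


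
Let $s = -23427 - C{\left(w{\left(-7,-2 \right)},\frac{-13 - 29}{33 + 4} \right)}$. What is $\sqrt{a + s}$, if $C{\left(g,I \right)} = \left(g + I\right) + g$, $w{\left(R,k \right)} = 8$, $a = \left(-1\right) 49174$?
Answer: $\frac{i \sqrt{99411119}}{37} \approx 269.47 i$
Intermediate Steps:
$a = -49174$
$C{\left(g,I \right)} = I + 2 g$ ($C{\left(g,I \right)} = \left(I + g\right) + g = I + 2 g$)
$s = - \frac{867349}{37}$ ($s = -23427 - \left(\frac{-13 - 29}{33 + 4} + 2 \cdot 8\right) = -23427 - \left(- \frac{42}{37} + 16\right) = -23427 - \frac{550}{37} = - \frac{867349}{37} \approx -23442.0$)
$\sqrt{a + s} = \sqrt{-49174 - \frac{867349}{37}} = \sqrt{- \frac{2686787}{37}} = \frac{i \sqrt{99411119}}{37}$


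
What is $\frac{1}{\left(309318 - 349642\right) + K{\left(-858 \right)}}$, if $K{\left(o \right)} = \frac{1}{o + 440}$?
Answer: $- \frac{418}{16855433} \approx -2.4799 \cdot 10^{-5}$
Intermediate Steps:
$K{\left(o \right)} = \frac{1}{440 + o}$
$\frac{1}{\left(309318 - 349642\right) + K{\left(-858 \right)}} = \frac{1}{\left(309318 - 349642\right) + \frac{1}{440 - 858}} = \frac{1}{-40324 + \frac{1}{-418}} = \frac{1}{-40324 - \frac{1}{418}} = \frac{1}{- \frac{16855433}{418}} = - \frac{418}{16855433}$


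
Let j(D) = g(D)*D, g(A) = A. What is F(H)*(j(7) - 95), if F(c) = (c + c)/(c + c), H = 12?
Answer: -46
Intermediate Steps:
j(D) = D² (j(D) = D*D = D²)
F(c) = 1 (F(c) = (2*c)/((2*c)) = (2*c)*(1/(2*c)) = 1)
F(H)*(j(7) - 95) = 1*(7² - 95) = 1*(49 - 95) = 1*(-46) = -46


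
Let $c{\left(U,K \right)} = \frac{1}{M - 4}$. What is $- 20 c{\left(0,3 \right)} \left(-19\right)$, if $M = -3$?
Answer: $- \frac{380}{7} \approx -54.286$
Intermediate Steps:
$c{\left(U,K \right)} = - \frac{1}{7}$ ($c{\left(U,K \right)} = \frac{1}{-3 - 4} = \frac{1}{-7} = - \frac{1}{7}$)
$- 20 c{\left(0,3 \right)} \left(-19\right) = \left(-20\right) \left(- \frac{1}{7}\right) \left(-19\right) = \frac{20}{7} \left(-19\right) = - \frac{380}{7}$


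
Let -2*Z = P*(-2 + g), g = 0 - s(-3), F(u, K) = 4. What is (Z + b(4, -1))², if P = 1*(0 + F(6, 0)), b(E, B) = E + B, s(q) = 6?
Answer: 361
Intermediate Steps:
b(E, B) = B + E
g = -6 (g = 0 - 1*6 = 0 - 6 = -6)
P = 4 (P = 1*(0 + 4) = 1*4 = 4)
Z = 16 (Z = -2*(-2 - 6) = -2*(-8) = -½*(-32) = 16)
(Z + b(4, -1))² = (16 + (-1 + 4))² = (16 + 3)² = 19² = 361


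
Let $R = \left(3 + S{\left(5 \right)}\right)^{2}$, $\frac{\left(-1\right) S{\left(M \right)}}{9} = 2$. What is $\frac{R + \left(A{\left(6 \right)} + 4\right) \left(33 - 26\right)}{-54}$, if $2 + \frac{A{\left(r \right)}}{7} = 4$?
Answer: $- \frac{13}{2} \approx -6.5$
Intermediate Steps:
$A{\left(r \right)} = 14$ ($A{\left(r \right)} = -14 + 7 \cdot 4 = -14 + 28 = 14$)
$S{\left(M \right)} = -18$ ($S{\left(M \right)} = \left(-9\right) 2 = -18$)
$R = 225$ ($R = \left(3 - 18\right)^{2} = \left(-15\right)^{2} = 225$)
$\frac{R + \left(A{\left(6 \right)} + 4\right) \left(33 - 26\right)}{-54} = \frac{225 + \left(14 + 4\right) \left(33 - 26\right)}{-54} = \left(225 + 18 \cdot 7\right) \left(- \frac{1}{54}\right) = \left(225 + 126\right) \left(- \frac{1}{54}\right) = 351 \left(- \frac{1}{54}\right) = - \frac{13}{2}$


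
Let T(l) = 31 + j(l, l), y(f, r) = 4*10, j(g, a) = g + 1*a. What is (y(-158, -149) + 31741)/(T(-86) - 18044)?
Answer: -31781/18185 ≈ -1.7476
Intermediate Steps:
j(g, a) = a + g (j(g, a) = g + a = a + g)
y(f, r) = 40
T(l) = 31 + 2*l (T(l) = 31 + (l + l) = 31 + 2*l)
(y(-158, -149) + 31741)/(T(-86) - 18044) = (40 + 31741)/((31 + 2*(-86)) - 18044) = 31781/((31 - 172) - 18044) = 31781/(-141 - 18044) = 31781/(-18185) = 31781*(-1/18185) = -31781/18185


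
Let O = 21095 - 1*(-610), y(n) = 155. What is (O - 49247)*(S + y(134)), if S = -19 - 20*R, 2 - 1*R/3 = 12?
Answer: -20270912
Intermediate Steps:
R = -30 (R = 6 - 3*12 = 6 - 36 = -30)
S = 581 (S = -19 - 20*(-30) = -19 + 600 = 581)
O = 21705 (O = 21095 + 610 = 21705)
(O - 49247)*(S + y(134)) = (21705 - 49247)*(581 + 155) = -27542*736 = -20270912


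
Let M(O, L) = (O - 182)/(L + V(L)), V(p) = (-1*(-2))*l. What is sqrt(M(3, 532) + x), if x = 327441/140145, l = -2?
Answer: sqrt(75950733611445)/6166380 ≈ 1.4133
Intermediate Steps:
V(p) = -4 (V(p) = -1*(-2)*(-2) = 2*(-2) = -4)
x = 109147/46715 (x = 327441*(1/140145) = 109147/46715 ≈ 2.3364)
M(O, L) = (-182 + O)/(-4 + L) (M(O, L) = (O - 182)/(L - 4) = (-182 + O)/(-4 + L))
sqrt(M(3, 532) + x) = sqrt((-182 + 3)/(-4 + 532) + 109147/46715) = sqrt(-179/528 + 109147/46715) = sqrt(49267631/24665520) = sqrt(75950733611445)/6166380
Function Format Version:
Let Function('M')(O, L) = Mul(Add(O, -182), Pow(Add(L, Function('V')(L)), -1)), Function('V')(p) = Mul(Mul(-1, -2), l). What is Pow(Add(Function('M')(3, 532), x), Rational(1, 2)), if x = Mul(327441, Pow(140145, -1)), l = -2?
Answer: Mul(Rational(1, 6166380), Pow(75950733611445, Rational(1, 2))) ≈ 1.4133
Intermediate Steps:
Function('V')(p) = -4 (Function('V')(p) = Mul(Mul(-1, -2), -2) = Mul(2, -2) = -4)
x = Rational(109147, 46715) (x = Mul(327441, Rational(1, 140145)) = Rational(109147, 46715) ≈ 2.3364)
Function('M')(O, L) = Mul(Pow(Add(-4, L), -1), Add(-182, O)) (Function('M')(O, L) = Mul(Add(O, -182), Pow(Add(L, -4), -1)) = Mul(Add(-182, O), Pow(Add(-4, L), -1)) = Mul(Pow(Add(-4, L), -1), Add(-182, O)))
Pow(Add(Function('M')(3, 532), x), Rational(1, 2)) = Pow(Add(Mul(Pow(Add(-4, 532), -1), Add(-182, 3)), Rational(109147, 46715)), Rational(1, 2)) = Pow(Add(Mul(Pow(528, -1), -179), Rational(109147, 46715)), Rational(1, 2)) = Pow(Add(Mul(Rational(1, 528), -179), Rational(109147, 46715)), Rational(1, 2)) = Pow(Add(Rational(-179, 528), Rational(109147, 46715)), Rational(1, 2)) = Pow(Rational(49267631, 24665520), Rational(1, 2)) = Mul(Rational(1, 6166380), Pow(75950733611445, Rational(1, 2)))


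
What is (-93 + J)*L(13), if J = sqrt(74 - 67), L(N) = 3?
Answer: -279 + 3*sqrt(7) ≈ -271.06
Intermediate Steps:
J = sqrt(7) ≈ 2.6458
(-93 + J)*L(13) = (-93 + sqrt(7))*3 = -279 + 3*sqrt(7)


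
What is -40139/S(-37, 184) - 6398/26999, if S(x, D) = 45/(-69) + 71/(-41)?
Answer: 145989549317/8670536 ≈ 16837.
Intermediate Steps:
S(x, D) = -2248/943 (S(x, D) = 45*(-1/69) + 71*(-1/41) = -15/23 - 71/41 = -2248/943)
-40139/S(-37, 184) - 6398/26999 = -40139/(-2248/943) - 6398/26999 = -40139*(-943/2248) - 6398*1/26999 = 37851077/2248 - 914/3857 = 145989549317/8670536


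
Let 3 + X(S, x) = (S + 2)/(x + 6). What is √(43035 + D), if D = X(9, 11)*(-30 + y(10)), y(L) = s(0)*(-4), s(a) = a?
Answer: 7*√254235/17 ≈ 207.62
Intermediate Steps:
X(S, x) = -3 + (2 + S)/(6 + x) (X(S, x) = -3 + (S + 2)/(x + 6) = -3 + (2 + S)/(6 + x))
y(L) = 0 (y(L) = 0*(-4) = 0)
D = 1200/17 (D = ((-16 + 9 - 3*11)/(6 + 11))*(-30 + 0) = ((-16 + 9 - 33)/17)*(-30) = ((1/17)*(-40))*(-30) = -40/17*(-30) = 1200/17 ≈ 70.588)
√(43035 + D) = √(43035 + 1200/17) = √(732795/17) = 7*√254235/17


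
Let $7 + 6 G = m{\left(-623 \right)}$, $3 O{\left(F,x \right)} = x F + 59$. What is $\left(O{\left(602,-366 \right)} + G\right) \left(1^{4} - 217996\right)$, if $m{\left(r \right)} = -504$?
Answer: $\frac{32049406905}{2} \approx 1.6025 \cdot 10^{10}$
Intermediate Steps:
$O{\left(F,x \right)} = \frac{59}{3} + \frac{F x}{3}$ ($O{\left(F,x \right)} = \frac{x F + 59}{3} = \frac{F x + 59}{3} = \frac{59 + F x}{3} = \frac{59}{3} + \frac{F x}{3}$)
$G = - \frac{511}{6}$ ($G = - \frac{7}{6} + \frac{1}{6} \left(-504\right) = - \frac{7}{6} - 84 = - \frac{511}{6} \approx -85.167$)
$\left(O{\left(602,-366 \right)} + G\right) \left(1^{4} - 217996\right) = \left(\left(\frac{59}{3} + \frac{1}{3} \cdot 602 \left(-366\right)\right) - \frac{511}{6}\right) \left(1^{4} - 217996\right) = \left(\left(\frac{59}{3} - 73444\right) - \frac{511}{6}\right) \left(1 - 217996\right) = \left(- \frac{220273}{3} - \frac{511}{6}\right) \left(-217995\right) = \left(- \frac{147019}{2}\right) \left(-217995\right) = \frac{32049406905}{2}$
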